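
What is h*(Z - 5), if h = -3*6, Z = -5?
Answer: 180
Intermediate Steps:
h = -18
h*(Z - 5) = -18*(-5 - 5) = -18*(-10) = 180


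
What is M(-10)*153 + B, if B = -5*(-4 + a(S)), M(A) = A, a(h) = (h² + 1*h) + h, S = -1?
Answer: -1505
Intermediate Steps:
a(h) = h² + 2*h (a(h) = (h² + h) + h = (h + h²) + h = h² + 2*h)
B = 25 (B = -5*(-4 - (2 - 1)) = -5*(-4 - 1*1) = -5*(-4 - 1) = -5*(-5) = 25)
M(-10)*153 + B = -10*153 + 25 = -1530 + 25 = -1505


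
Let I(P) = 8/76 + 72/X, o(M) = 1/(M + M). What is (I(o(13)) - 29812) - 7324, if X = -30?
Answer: -3528138/95 ≈ -37138.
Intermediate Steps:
o(M) = 1/(2*M)
I(P) = -218/95 (I(P) = 8/76 + 72/(-30) = 8*(1/76) + 72*(-1/30) = 2/19 - 12/5 = -218/95)
(I(o(13)) - 29812) - 7324 = (-218/95 - 29812) - 7324 = -2832358/95 - 7324 = -3528138/95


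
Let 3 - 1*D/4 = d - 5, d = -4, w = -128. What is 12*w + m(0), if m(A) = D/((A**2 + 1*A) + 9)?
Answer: -4592/3 ≈ -1530.7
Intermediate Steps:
D = 48 (D = 12 - 4*(-4 - 5) = 12 - 4*(-9) = 12 + 36 = 48)
m(A) = 48/(9 + A + A**2) (m(A) = 48/((A**2 + 1*A) + 9) = 48/((A**2 + A) + 9) = 48/((A + A**2) + 9) = 48/(9 + A + A**2))
12*w + m(0) = 12*(-128) + 48/(9 + 0 + 0**2) = -1536 + 48/(9 + 0 + 0) = -1536 + 48/9 = -1536 + 48*(1/9) = -1536 + 16/3 = -4592/3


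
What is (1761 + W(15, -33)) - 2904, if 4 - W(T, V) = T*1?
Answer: -1154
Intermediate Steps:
W(T, V) = 4 - T
(1761 + W(15, -33)) - 2904 = (1761 + (4 - 1*15)) - 2904 = (1761 + (4 - 15)) - 2904 = (1761 - 11) - 2904 = 1750 - 2904 = -1154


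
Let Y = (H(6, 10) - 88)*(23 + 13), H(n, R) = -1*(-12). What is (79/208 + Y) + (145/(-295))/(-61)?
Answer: -2047857359/748592 ≈ -2735.6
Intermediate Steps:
H(n, R) = 12
Y = -2736 (Y = (12 - 88)*(23 + 13) = -76*36 = -2736)
(79/208 + Y) + (145/(-295))/(-61) = (79/208 - 2736) + (145/(-295))/(-61) = (79*(1/208) - 2736) + (145*(-1/295))*(-1/61) = (79/208 - 2736) - 29/59*(-1/61) = -569009/208 + 29/3599 = -2047857359/748592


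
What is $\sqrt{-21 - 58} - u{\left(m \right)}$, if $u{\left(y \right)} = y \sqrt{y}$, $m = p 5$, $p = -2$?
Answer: $i \left(\sqrt{79} + 10 \sqrt{10}\right) \approx 40.511 i$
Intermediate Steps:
$m = -10$ ($m = \left(-2\right) 5 = -10$)
$u{\left(y \right)} = y^{\frac{3}{2}}$
$\sqrt{-21 - 58} - u{\left(m \right)} = \sqrt{-21 - 58} - \left(-10\right)^{\frac{3}{2}} = \sqrt{-79} - - 10 i \sqrt{10} = i \sqrt{79} + 10 i \sqrt{10}$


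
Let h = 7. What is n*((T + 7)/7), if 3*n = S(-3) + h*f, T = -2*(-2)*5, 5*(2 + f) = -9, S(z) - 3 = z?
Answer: -171/5 ≈ -34.200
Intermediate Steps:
S(z) = 3 + z
f = -19/5 (f = -2 + (⅕)*(-9) = -2 - 9/5 = -19/5 ≈ -3.8000)
T = 20 (T = 4*5 = 20)
n = -133/15 (n = ((3 - 3) + 7*(-19/5))/3 = (0 - 133/5)/3 = (⅓)*(-133/5) = -133/15 ≈ -8.8667)
n*((T + 7)/7) = -133*(20 + 7)/(15*7) = -1197/(5*7) = -133/15*27/7 = -171/5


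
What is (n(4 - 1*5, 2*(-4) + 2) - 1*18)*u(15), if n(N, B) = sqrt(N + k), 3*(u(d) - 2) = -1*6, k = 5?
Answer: 0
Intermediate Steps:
u(d) = 0 (u(d) = 2 + (-1*6)/3 = 2 + (1/3)*(-6) = 2 - 2 = 0)
n(N, B) = sqrt(5 + N) (n(N, B) = sqrt(N + 5) = sqrt(5 + N))
(n(4 - 1*5, 2*(-4) + 2) - 1*18)*u(15) = (sqrt(5 + (4 - 1*5)) - 1*18)*0 = (sqrt(5 + (4 - 5)) - 18)*0 = (sqrt(5 - 1) - 18)*0 = (sqrt(4) - 18)*0 = (2 - 18)*0 = -16*0 = 0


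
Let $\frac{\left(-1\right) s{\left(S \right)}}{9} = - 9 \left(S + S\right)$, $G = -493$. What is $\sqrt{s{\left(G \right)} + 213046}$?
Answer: $2 \sqrt{33295} \approx 364.94$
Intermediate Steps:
$s{\left(S \right)} = 162 S$ ($s{\left(S \right)} = - 9 \left(- 9 \left(S + S\right)\right) = - 9 \left(- 9 \cdot 2 S\right) = - 9 \left(- 18 S\right) = 162 S$)
$\sqrt{s{\left(G \right)} + 213046} = \sqrt{162 \left(-493\right) + 213046} = \sqrt{-79866 + 213046} = \sqrt{133180} = 2 \sqrt{33295}$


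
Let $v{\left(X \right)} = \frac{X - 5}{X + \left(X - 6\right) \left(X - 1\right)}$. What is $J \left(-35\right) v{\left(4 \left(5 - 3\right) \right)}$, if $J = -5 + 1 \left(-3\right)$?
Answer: $\frac{420}{11} \approx 38.182$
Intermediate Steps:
$J = -8$ ($J = -5 - 3 = -8$)
$v{\left(X \right)} = \frac{-5 + X}{X + \left(-1 + X\right) \left(-6 + X\right)}$ ($v{\left(X \right)} = \frac{-5 + X}{X + \left(-6 + X\right) \left(-1 + X\right)} = \frac{-5 + X}{X + \left(-1 + X\right) \left(-6 + X\right)}$)
$J \left(-35\right) v{\left(4 \left(5 - 3\right) \right)} = \left(-8\right) \left(-35\right) \frac{-5 + 4 \left(5 - 3\right)}{6 + \left(4 \left(5 - 3\right)\right)^{2} - 6 \cdot 4 \left(5 - 3\right)} = 280 \frac{-5 + 4 \cdot 2}{6 + \left(4 \cdot 2\right)^{2} - 6 \cdot 4 \cdot 2} = 280 \frac{-5 + 8}{6 + 8^{2} - 48} = 280 \frac{1}{6 + 64 - 48} \cdot 3 = 280 \cdot \frac{1}{22} \cdot 3 = 280 \cdot \frac{3}{22} = \frac{420}{11}$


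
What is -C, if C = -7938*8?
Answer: 63504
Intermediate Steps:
C = -63504
-C = -1*(-63504) = 63504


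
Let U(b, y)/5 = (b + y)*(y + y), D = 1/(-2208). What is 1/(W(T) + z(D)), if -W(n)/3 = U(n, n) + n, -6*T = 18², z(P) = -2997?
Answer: -1/177795 ≈ -5.6245e-6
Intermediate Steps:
D = -1/2208 ≈ -0.00045290
T = -54 (T = -⅙*18² = -⅙*324 = -54)
U(b, y) = 10*y*(b + y) (U(b, y) = 5*((b + y)*(y + y)) = 5*((b + y)*(2*y)) = 5*(2*y*(b + y)) = 10*y*(b + y))
W(n) = -60*n² - 3*n (W(n) = -3*(10*n*(n + n) + n) = -3*(10*n*(2*n) + n) = -3*(20*n² + n) = -3*(n + 20*n²) = -60*n² - 3*n)
1/(W(T) + z(D)) = 1/(3*(-54)*(-1 - 20*(-54)) - 2997) = 1/(3*(-54)*(-1 + 1080) - 2997) = 1/(3*(-54)*1079 - 2997) = 1/(-174798 - 2997) = 1/(-177795) = -1/177795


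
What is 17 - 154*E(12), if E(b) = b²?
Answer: -22159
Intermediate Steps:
17 - 154*E(12) = 17 - 154*12² = 17 - 154*144 = 17 - 22176 = -22159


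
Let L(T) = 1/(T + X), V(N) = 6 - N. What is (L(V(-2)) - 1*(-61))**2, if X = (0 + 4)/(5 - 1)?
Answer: 302500/81 ≈ 3734.6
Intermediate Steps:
X = 1 (X = 4/4 = 4*(1/4) = 1)
L(T) = 1/(1 + T) (L(T) = 1/(T + 1) = 1/(1 + T))
(L(V(-2)) - 1*(-61))**2 = (1/(1 + (6 - 1*(-2))) - 1*(-61))**2 = (1/(1 + (6 + 2)) + 61)**2 = (1/(1 + 8) + 61)**2 = (1/9 + 61)**2 = (550/9)**2 = 302500/81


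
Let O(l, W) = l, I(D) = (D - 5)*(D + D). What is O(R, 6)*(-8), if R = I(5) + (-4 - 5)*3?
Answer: 216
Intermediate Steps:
I(D) = 2*D*(-5 + D) (I(D) = (-5 + D)*(2*D) = 2*D*(-5 + D))
R = -27 (R = 2*5*(-5 + 5) + (-4 - 5)*3 = 2*5*0 - 9*3 = 0 - 27 = -27)
O(R, 6)*(-8) = -27*(-8) = 216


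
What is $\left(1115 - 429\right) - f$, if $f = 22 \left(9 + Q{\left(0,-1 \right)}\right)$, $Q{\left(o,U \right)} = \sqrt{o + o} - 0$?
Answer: $488$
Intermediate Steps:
$Q{\left(o,U \right)} = \sqrt{2} \sqrt{o}$ ($Q{\left(o,U \right)} = \sqrt{2 o} + 0 = \sqrt{2} \sqrt{o} + 0 = \sqrt{2} \sqrt{o}$)
$f = 198$ ($f = 22 \left(9 + \sqrt{2} \sqrt{0}\right) = 22 \left(9 + \sqrt{2} \cdot 0\right) = 22 \left(9 + 0\right) = 22 \cdot 9 = 198$)
$\left(1115 - 429\right) - f = \left(1115 - 429\right) - 198 = 686 - 198 = 488$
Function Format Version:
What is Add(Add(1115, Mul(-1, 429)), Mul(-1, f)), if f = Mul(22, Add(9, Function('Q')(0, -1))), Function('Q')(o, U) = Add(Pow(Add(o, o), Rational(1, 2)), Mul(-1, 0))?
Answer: 488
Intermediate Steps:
Function('Q')(o, U) = Mul(Pow(2, Rational(1, 2)), Pow(o, Rational(1, 2))) (Function('Q')(o, U) = Add(Pow(Mul(2, o), Rational(1, 2)), 0) = Add(Mul(Pow(2, Rational(1, 2)), Pow(o, Rational(1, 2))), 0) = Mul(Pow(2, Rational(1, 2)), Pow(o, Rational(1, 2))))
f = 198 (f = Mul(22, Add(9, Mul(Pow(2, Rational(1, 2)), Pow(0, Rational(1, 2))))) = Mul(22, Add(9, Mul(Pow(2, Rational(1, 2)), 0))) = Mul(22, Add(9, 0)) = Mul(22, 9) = 198)
Add(Add(1115, Mul(-1, 429)), Mul(-1, f)) = Add(Add(1115, Mul(-1, 429)), Mul(-1, 198)) = Add(Add(1115, -429), -198) = Add(686, -198) = 488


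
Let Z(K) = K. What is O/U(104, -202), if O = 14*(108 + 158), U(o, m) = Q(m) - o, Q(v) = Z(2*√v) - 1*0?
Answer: -48412/1453 - 931*I*√202/1453 ≈ -33.319 - 9.1067*I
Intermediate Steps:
Q(v) = 2*√v (Q(v) = 2*√v - 1*0 = 2*√v + 0 = 2*√v)
U(o, m) = -o + 2*√m (U(o, m) = 2*√m - o = -o + 2*√m)
O = 3724 (O = 14*266 = 3724)
O/U(104, -202) = 3724/(-1*104 + 2*√(-202)) = 3724/(-104 + 2*(I*√202)) = 3724/(-104 + 2*I*√202)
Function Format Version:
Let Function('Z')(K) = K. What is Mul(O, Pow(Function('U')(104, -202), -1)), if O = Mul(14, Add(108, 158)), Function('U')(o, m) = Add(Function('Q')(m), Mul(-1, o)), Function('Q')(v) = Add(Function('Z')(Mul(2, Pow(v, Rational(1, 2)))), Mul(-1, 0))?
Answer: Add(Rational(-48412, 1453), Mul(Rational(-931, 1453), I, Pow(202, Rational(1, 2)))) ≈ Add(-33.319, Mul(-9.1067, I))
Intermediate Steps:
Function('Q')(v) = Mul(2, Pow(v, Rational(1, 2))) (Function('Q')(v) = Add(Mul(2, Pow(v, Rational(1, 2))), Mul(-1, 0)) = Add(Mul(2, Pow(v, Rational(1, 2))), 0) = Mul(2, Pow(v, Rational(1, 2))))
Function('U')(o, m) = Add(Mul(-1, o), Mul(2, Pow(m, Rational(1, 2)))) (Function('U')(o, m) = Add(Mul(2, Pow(m, Rational(1, 2))), Mul(-1, o)) = Add(Mul(-1, o), Mul(2, Pow(m, Rational(1, 2)))))
O = 3724 (O = Mul(14, 266) = 3724)
Mul(O, Pow(Function('U')(104, -202), -1)) = Mul(3724, Pow(Add(Mul(-1, 104), Mul(2, Pow(-202, Rational(1, 2)))), -1)) = Mul(3724, Pow(Add(-104, Mul(2, Mul(I, Pow(202, Rational(1, 2))))), -1)) = Mul(3724, Pow(Add(-104, Mul(2, I, Pow(202, Rational(1, 2)))), -1))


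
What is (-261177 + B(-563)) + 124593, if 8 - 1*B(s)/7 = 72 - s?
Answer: -140973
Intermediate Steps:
B(s) = -448 + 7*s (B(s) = 56 - 7*(72 - s) = 56 + (-504 + 7*s) = -448 + 7*s)
(-261177 + B(-563)) + 124593 = (-261177 + (-448 + 7*(-563))) + 124593 = (-261177 + (-448 - 3941)) + 124593 = (-261177 - 4389) + 124593 = -265566 + 124593 = -140973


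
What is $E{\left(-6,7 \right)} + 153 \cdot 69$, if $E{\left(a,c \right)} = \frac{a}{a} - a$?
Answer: $10564$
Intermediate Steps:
$E{\left(a,c \right)} = 1 - a$
$E{\left(-6,7 \right)} + 153 \cdot 69 = \left(1 - -6\right) + 153 \cdot 69 = \left(1 + 6\right) + 10557 = 7 + 10557 = 10564$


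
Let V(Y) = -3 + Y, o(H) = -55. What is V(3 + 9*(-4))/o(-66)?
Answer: 36/55 ≈ 0.65455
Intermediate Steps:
V(3 + 9*(-4))/o(-66) = (-3 + (3 + 9*(-4)))/(-55) = (-3 + (3 - 36))*(-1/55) = (-3 - 33)*(-1/55) = -36*(-1/55) = 36/55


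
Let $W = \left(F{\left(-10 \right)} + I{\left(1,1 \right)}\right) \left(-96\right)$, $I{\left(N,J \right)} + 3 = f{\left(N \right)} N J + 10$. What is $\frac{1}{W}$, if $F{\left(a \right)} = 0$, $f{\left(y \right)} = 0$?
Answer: $- \frac{1}{672} \approx -0.0014881$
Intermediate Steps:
$I{\left(N,J \right)} = 7$ ($I{\left(N,J \right)} = -3 + \left(0 N J + 10\right) = -3 + \left(0 J + 10\right) = -3 + \left(0 + 10\right) = -3 + 10 = 7$)
$W = -672$ ($W = \left(0 + 7\right) \left(-96\right) = 7 \left(-96\right) = -672$)
$\frac{1}{W} = \frac{1}{-672} = - \frac{1}{672}$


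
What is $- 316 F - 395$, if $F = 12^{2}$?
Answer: $-45899$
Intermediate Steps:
$F = 144$
$- 316 F - 395 = \left(-316\right) 144 - 395 = -45504 - 395 = -45899$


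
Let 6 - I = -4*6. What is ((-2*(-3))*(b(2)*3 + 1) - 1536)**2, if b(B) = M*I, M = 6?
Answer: 2924100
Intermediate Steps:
I = 30 (I = 6 - (-4)*6 = 6 - 1*(-24) = 6 + 24 = 30)
b(B) = 180 (b(B) = 6*30 = 180)
((-2*(-3))*(b(2)*3 + 1) - 1536)**2 = ((-2*(-3))*(180*3 + 1) - 1536)**2 = (6*(540 + 1) - 1536)**2 = (6*541 - 1536)**2 = (3246 - 1536)**2 = 1710**2 = 2924100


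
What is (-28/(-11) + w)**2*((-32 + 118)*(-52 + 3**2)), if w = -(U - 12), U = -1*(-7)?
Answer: -25475522/121 ≈ -2.1054e+5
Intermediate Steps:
U = 7
w = 5 (w = -(7 - 12) = -1*(-5) = 5)
(-28/(-11) + w)**2*((-32 + 118)*(-52 + 3**2)) = (-28/(-11) + 5)**2*((-32 + 118)*(-52 + 3**2)) = (-28*(-1/11) + 5)**2*(86*(-52 + 9)) = (28/11 + 5)**2*(86*(-43)) = (83/11)**2*(-3698) = (6889/121)*(-3698) = -25475522/121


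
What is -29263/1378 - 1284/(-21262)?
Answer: -23862329/1126886 ≈ -21.175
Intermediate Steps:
-29263/1378 - 1284/(-21262) = -29263*1/1378 - 1284*(-1/21262) = -2251/106 + 642/10631 = -23862329/1126886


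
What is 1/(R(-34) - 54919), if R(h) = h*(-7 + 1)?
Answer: -1/54715 ≈ -1.8277e-5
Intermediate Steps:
R(h) = -6*h (R(h) = h*(-6) = -6*h)
1/(R(-34) - 54919) = 1/(-6*(-34) - 54919) = 1/(204 - 54919) = 1/(-54715) = -1/54715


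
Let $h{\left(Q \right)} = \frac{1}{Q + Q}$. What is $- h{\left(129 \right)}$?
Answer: $- \frac{1}{258} \approx -0.003876$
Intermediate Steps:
$h{\left(Q \right)} = \frac{1}{2 Q}$
$- h{\left(129 \right)} = - \frac{1}{2 \cdot 129} = \left(-1\right) \frac{1}{258} = - \frac{1}{258}$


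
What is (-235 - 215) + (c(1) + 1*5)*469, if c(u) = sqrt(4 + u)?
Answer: 1895 + 469*sqrt(5) ≈ 2943.7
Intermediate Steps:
(-235 - 215) + (c(1) + 1*5)*469 = (-235 - 215) + (sqrt(4 + 1) + 1*5)*469 = -450 + (sqrt(5) + 5)*469 = -450 + (5 + sqrt(5))*469 = -450 + (2345 + 469*sqrt(5)) = 1895 + 469*sqrt(5)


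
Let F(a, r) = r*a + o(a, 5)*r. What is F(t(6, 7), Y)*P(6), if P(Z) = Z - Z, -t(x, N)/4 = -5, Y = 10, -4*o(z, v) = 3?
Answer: 0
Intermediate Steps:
o(z, v) = -¾ (o(z, v) = -¼*3 = -¾)
t(x, N) = 20 (t(x, N) = -4*(-5) = 20)
P(Z) = 0
F(a, r) = -3*r/4 + a*r (F(a, r) = r*a - 3*r/4 = a*r - 3*r/4 = -3*r/4 + a*r)
F(t(6, 7), Y)*P(6) = ((¼)*10*(-3 + 4*20))*0 = ((¼)*10*(-3 + 80))*0 = ((¼)*10*77)*0 = (385/2)*0 = 0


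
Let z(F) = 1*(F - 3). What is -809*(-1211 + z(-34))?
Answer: 1009632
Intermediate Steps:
z(F) = -3 + F (z(F) = 1*(-3 + F) = -3 + F)
-809*(-1211 + z(-34)) = -809*(-1211 + (-3 - 34)) = -809*(-1211 - 37) = -809*(-1248) = 1009632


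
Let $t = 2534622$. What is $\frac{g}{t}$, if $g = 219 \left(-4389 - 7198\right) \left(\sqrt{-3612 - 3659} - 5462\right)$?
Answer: $\frac{2310019081}{422437} - \frac{845851 i \sqrt{7271}}{844874} \approx 5468.3 - 85.369 i$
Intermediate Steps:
$g = 13860114486 - 2537553 i \sqrt{7271}$ ($g = 219 \left(- 11587 \left(\sqrt{-7271} - 5462\right)\right) = 219 \left(- 11587 \left(i \sqrt{7271} - 5462\right)\right) = 219 \left(- 11587 \left(-5462 + i \sqrt{7271}\right)\right) = 219 \left(63288194 - 11587 i \sqrt{7271}\right) = 13860114486 - 2537553 i \sqrt{7271} \approx 1.386 \cdot 10^{10} - 2.1638 \cdot 10^{8} i$)
$\frac{g}{t} = \frac{13860114486 - 2537553 i \sqrt{7271}}{2534622} = \left(13860114486 - 2537553 i \sqrt{7271}\right) \frac{1}{2534622} = \frac{2310019081}{422437} - \frac{845851 i \sqrt{7271}}{844874}$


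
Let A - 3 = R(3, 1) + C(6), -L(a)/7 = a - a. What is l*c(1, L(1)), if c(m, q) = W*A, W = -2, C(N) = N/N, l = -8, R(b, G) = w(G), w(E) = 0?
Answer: 64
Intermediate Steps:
R(b, G) = 0
C(N) = 1
L(a) = 0 (L(a) = -7*(a - a) = -7*0 = 0)
A = 4 (A = 3 + (0 + 1) = 3 + 1 = 4)
c(m, q) = -8 (c(m, q) = -2*4 = -8)
l*c(1, L(1)) = -8*(-8) = 64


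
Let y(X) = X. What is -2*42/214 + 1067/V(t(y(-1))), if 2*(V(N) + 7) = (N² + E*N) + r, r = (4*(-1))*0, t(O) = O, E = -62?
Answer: 226280/5243 ≈ 43.159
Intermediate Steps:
r = 0 (r = -4*0 = 0)
V(N) = -7 + N²/2 - 31*N (V(N) = -7 + ((N² - 62*N) + 0)/2 = -7 + (N² - 62*N)/2 = -7 + (N²/2 - 31*N) = -7 + N²/2 - 31*N)
-2*42/214 + 1067/V(t(y(-1))) = -2*42/214 + 1067/(-7 + (½)*(-1)² - 31*(-1)) = -84*1/214 + 1067/(-7 + (½)*1 + 31) = -42/107 + 1067/(-7 + ½ + 31) = -42/107 + 1067/(49/2) = -42/107 + 1067*(2/49) = -42/107 + 2134/49 = 226280/5243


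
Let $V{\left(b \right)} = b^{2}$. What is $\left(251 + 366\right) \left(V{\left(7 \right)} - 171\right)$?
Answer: $-75274$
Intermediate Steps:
$\left(251 + 366\right) \left(V{\left(7 \right)} - 171\right) = \left(251 + 366\right) \left(7^{2} - 171\right) = 617 \left(49 - 171\right) = 617 \left(-122\right) = -75274$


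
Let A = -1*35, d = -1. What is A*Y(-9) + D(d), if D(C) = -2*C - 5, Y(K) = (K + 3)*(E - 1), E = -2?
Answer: -633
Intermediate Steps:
Y(K) = -9 - 3*K (Y(K) = (K + 3)*(-2 - 1) = (3 + K)*(-3) = -9 - 3*K)
A = -35
D(C) = -5 - 2*C
A*Y(-9) + D(d) = -35*(-9 - 3*(-9)) + (-5 - 2*(-1)) = -35*(-9 + 27) + (-5 + 2) = -35*18 - 3 = -630 - 3 = -633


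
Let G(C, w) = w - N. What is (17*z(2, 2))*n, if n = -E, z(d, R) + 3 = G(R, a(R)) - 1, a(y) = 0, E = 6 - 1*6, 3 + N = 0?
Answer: 0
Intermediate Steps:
N = -3 (N = -3 + 0 = -3)
E = 0 (E = 6 - 6 = 0)
G(C, w) = 3 + w (G(C, w) = w - 1*(-3) = w + 3 = 3 + w)
z(d, R) = -1 (z(d, R) = -3 + ((3 + 0) - 1) = -3 + (3 - 1) = -3 + 2 = -1)
n = 0 (n = -1*0 = 0)
(17*z(2, 2))*n = (17*(-1))*0 = -17*0 = 0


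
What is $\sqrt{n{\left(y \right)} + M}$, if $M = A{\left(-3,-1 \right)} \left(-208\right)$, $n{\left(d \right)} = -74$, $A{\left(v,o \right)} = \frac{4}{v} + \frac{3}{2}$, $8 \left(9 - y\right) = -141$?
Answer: $\frac{i \sqrt{978}}{3} \approx 10.424 i$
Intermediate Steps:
$y = \frac{213}{8}$ ($y = 9 - - \frac{141}{8} = 9 + \frac{141}{8} = \frac{213}{8} \approx 26.625$)
$A{\left(v,o \right)} = \frac{3}{2} + \frac{4}{v}$ ($A{\left(v,o \right)} = \frac{4}{v} + 3 \cdot \frac{1}{2} = \frac{4}{v} + \frac{3}{2} = \frac{3}{2} + \frac{4}{v}$)
$M = - \frac{104}{3}$ ($M = \left(\frac{3}{2} + \frac{4}{-3}\right) \left(-208\right) = \left(\frac{3}{2} + 4 \left(- \frac{1}{3}\right)\right) \left(-208\right) = \left(\frac{3}{2} - \frac{4}{3}\right) \left(-208\right) = \frac{1}{6} \left(-208\right) = - \frac{104}{3} \approx -34.667$)
$\sqrt{n{\left(y \right)} + M} = \sqrt{-74 - \frac{104}{3}} = \sqrt{- \frac{326}{3}} = \frac{i \sqrt{978}}{3}$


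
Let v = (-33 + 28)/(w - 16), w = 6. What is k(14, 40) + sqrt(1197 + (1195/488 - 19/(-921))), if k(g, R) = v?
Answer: 1/2 + sqrt(60574255658526)/224724 ≈ 35.133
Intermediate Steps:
v = 1/2 (v = (-33 + 28)/(6 - 16) = -5/(-10) = -5*(-1/10) = 1/2 ≈ 0.50000)
k(g, R) = 1/2
k(14, 40) + sqrt(1197 + (1195/488 - 19/(-921))) = 1/2 + sqrt(1197 + (1195/488 - 19/(-921))) = 1/2 + sqrt(1197 + (1195*(1/488) - 19*(-1/921))) = 1/2 + sqrt(1197 + (1195/488 + 19/921)) = 1/2 + sqrt(1197 + 1109867/449448) = 1/2 + sqrt(539099123/449448) = 1/2 + sqrt(60574255658526)/224724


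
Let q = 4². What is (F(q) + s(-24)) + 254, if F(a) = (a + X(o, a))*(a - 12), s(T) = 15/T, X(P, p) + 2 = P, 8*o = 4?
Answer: 2491/8 ≈ 311.38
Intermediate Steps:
o = ½ (o = (⅛)*4 = ½ ≈ 0.50000)
X(P, p) = -2 + P
q = 16
F(a) = (-12 + a)*(-3/2 + a) (F(a) = (a + (-2 + ½))*(a - 12) = (a - 3/2)*(-12 + a) = (-3/2 + a)*(-12 + a) = (-12 + a)*(-3/2 + a))
(F(q) + s(-24)) + 254 = ((18 + 16² - 27/2*16) + 15/(-24)) + 254 = ((18 + 256 - 216) + 15*(-1/24)) + 254 = (58 - 5/8) + 254 = 459/8 + 254 = 2491/8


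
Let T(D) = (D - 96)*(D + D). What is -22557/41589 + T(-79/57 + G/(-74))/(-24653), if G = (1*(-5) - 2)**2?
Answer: -566166930546751/1013418666327906 ≈ -0.55867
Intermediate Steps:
G = 49 (G = (-5 - 2)**2 = (-7)**2 = 49)
T(D) = 2*D*(-96 + D) (T(D) = (-96 + D)*(2*D) = 2*D*(-96 + D))
-22557/41589 + T(-79/57 + G/(-74))/(-24653) = -22557/41589 + (2*(-79/57 + 49/(-74))*(-96 + (-79/57 + 49/(-74))))/(-24653) = -22557*1/41589 + (2*(-79*1/57 + 49*(-1/74))*(-96 + (-79*1/57 + 49*(-1/74))))*(-1/24653) = -7519/13863 + (2*(-79/57 - 49/74)*(-96 + (-79/57 - 49/74)))*(-1/24653) = -7519/13863 + (2*(-8639/4218)*(-96 - 8639/4218))*(-1/24653) = -7519/13863 + (2*(-8639/4218)*(-413567/4218))*(-1/24653) = -7519/13863 + (3572805313/8895762)*(-1/24653) = -7519/13863 - 3572805313/219307220586 = -566166930546751/1013418666327906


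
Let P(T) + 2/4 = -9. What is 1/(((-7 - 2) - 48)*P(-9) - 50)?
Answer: 2/983 ≈ 0.0020346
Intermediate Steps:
P(T) = -19/2 (P(T) = -½ - 9 = -19/2)
1/(((-7 - 2) - 48)*P(-9) - 50) = 1/(((-7 - 2) - 48)*(-19/2) - 50) = 1/((-9 - 48)*(-19/2) - 50) = 1/(-57*(-19/2) - 50) = 1/(1083/2 - 50) = 1/(983/2) = 2/983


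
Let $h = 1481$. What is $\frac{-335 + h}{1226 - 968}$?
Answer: $\frac{191}{43} \approx 4.4419$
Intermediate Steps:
$\frac{-335 + h}{1226 - 968} = \frac{-335 + 1481}{1226 - 968} = \frac{1146}{258} = 1146 \cdot \frac{1}{258} = \frac{191}{43}$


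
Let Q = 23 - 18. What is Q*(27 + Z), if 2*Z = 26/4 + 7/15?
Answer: 1829/12 ≈ 152.42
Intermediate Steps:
Q = 5
Z = 209/60 (Z = (26/4 + 7/15)/2 = (26*(¼) + 7*(1/15))/2 = (13/2 + 7/15)/2 = (½)*(209/30) = 209/60 ≈ 3.4833)
Q*(27 + Z) = 5*(27 + 209/60) = 5*(1829/60) = 1829/12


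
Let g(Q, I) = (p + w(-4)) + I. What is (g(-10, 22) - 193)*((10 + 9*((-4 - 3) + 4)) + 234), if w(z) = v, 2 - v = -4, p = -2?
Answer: -36239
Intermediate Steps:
v = 6 (v = 2 - 1*(-4) = 2 + 4 = 6)
w(z) = 6
g(Q, I) = 4 + I (g(Q, I) = (-2 + 6) + I = 4 + I)
(g(-10, 22) - 193)*((10 + 9*((-4 - 3) + 4)) + 234) = ((4 + 22) - 193)*((10 + 9*((-4 - 3) + 4)) + 234) = (26 - 193)*((10 + 9*(-7 + 4)) + 234) = -167*((10 + 9*(-3)) + 234) = -167*((10 - 27) + 234) = -167*(-17 + 234) = -167*217 = -36239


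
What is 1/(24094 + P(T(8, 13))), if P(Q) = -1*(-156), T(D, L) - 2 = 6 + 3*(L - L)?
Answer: 1/24250 ≈ 4.1237e-5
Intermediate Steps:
T(D, L) = 8 (T(D, L) = 2 + (6 + 3*(L - L)) = 2 + (6 + 3*0) = 2 + (6 + 0) = 2 + 6 = 8)
P(Q) = 156
1/(24094 + P(T(8, 13))) = 1/(24094 + 156) = 1/24250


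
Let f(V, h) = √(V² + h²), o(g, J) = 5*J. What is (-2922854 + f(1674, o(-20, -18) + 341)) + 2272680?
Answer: -650174 + √2865277 ≈ -6.4848e+5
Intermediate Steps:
(-2922854 + f(1674, o(-20, -18) + 341)) + 2272680 = (-2922854 + √(1674² + (5*(-18) + 341)²)) + 2272680 = (-2922854 + √(2802276 + (-90 + 341)²)) + 2272680 = (-2922854 + √(2802276 + 251²)) + 2272680 = (-2922854 + √(2802276 + 63001)) + 2272680 = (-2922854 + √2865277) + 2272680 = -650174 + √2865277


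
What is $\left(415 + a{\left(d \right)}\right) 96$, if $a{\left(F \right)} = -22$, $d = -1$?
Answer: $37728$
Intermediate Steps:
$\left(415 + a{\left(d \right)}\right) 96 = \left(415 - 22\right) 96 = 393 \cdot 96 = 37728$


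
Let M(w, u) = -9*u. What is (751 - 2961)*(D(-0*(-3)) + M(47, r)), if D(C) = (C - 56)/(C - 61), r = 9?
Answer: 10795850/61 ≈ 1.7698e+5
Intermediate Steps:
D(C) = (-56 + C)/(-61 + C)
(751 - 2961)*(D(-0*(-3)) + M(47, r)) = (751 - 2961)*((-56 - 0*(-3))/(-61 - 0*(-3)) - 9*9) = -2210*((-56 - 1*0)/(-61 - 1*0) - 81) = -2210*((-56 + 0)/(-61 + 0) - 81) = -2210*(-56/(-61) - 81) = -2210*(-1/61*(-56) - 81) = -2210*(56/61 - 81) = -2210*(-4885/61) = 10795850/61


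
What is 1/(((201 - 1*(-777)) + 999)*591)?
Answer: 1/1168407 ≈ 8.5587e-7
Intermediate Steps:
1/(((201 - 1*(-777)) + 999)*591) = 1/(((201 + 777) + 999)*591) = 1/((978 + 999)*591) = 1/(1977*591) = 1/1168407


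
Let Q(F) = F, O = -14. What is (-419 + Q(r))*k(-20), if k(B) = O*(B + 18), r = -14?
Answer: -12124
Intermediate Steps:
k(B) = -252 - 14*B (k(B) = -14*(B + 18) = -14*(18 + B) = -252 - 14*B)
(-419 + Q(r))*k(-20) = (-419 - 14)*(-252 - 14*(-20)) = -433*(-252 + 280) = -433*28 = -12124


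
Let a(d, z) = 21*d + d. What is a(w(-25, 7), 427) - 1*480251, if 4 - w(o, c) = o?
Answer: -479613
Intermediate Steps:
w(o, c) = 4 - o
a(d, z) = 22*d
a(w(-25, 7), 427) - 1*480251 = 22*(4 - 1*(-25)) - 1*480251 = 22*(4 + 25) - 480251 = 22*29 - 480251 = 638 - 480251 = -479613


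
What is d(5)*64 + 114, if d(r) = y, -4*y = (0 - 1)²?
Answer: 98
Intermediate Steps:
y = -¼ (y = -(0 - 1)²/4 = -¼*(-1)² = -¼*1 = -¼ ≈ -0.25000)
d(r) = -¼
d(5)*64 + 114 = -¼*64 + 114 = -16 + 114 = 98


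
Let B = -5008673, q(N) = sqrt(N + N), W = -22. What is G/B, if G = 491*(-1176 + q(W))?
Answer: 577416/5008673 - 982*I*sqrt(11)/5008673 ≈ 0.11528 - 0.00065026*I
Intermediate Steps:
q(N) = sqrt(2)*sqrt(N) (q(N) = sqrt(2*N) = sqrt(2)*sqrt(N))
G = -577416 + 982*I*sqrt(11) (G = 491*(-1176 + sqrt(2)*sqrt(-22)) = 491*(-1176 + sqrt(2)*(I*sqrt(22))) = 491*(-1176 + 2*I*sqrt(11)) = -577416 + 982*I*sqrt(11) ≈ -5.7742e+5 + 3256.9*I)
G/B = (-577416 + 982*I*sqrt(11))/(-5008673) = (-577416 + 982*I*sqrt(11))*(-1/5008673) = 577416/5008673 - 982*I*sqrt(11)/5008673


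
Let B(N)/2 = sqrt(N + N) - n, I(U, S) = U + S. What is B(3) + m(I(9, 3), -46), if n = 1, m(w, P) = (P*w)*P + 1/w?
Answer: 304681/12 + 2*sqrt(6) ≈ 25395.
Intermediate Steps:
I(U, S) = S + U
m(w, P) = 1/w + w*P**2 (m(w, P) = w*P**2 + 1/w = 1/w + w*P**2)
B(N) = -2 + 2*sqrt(2)*sqrt(N) (B(N) = 2*(sqrt(N + N) - 1*1) = 2*(sqrt(2*N) - 1) = 2*(sqrt(2)*sqrt(N) - 1) = 2*(-1 + sqrt(2)*sqrt(N)) = -2 + 2*sqrt(2)*sqrt(N))
B(3) + m(I(9, 3), -46) = (-2 + 2*sqrt(2)*sqrt(3)) + (1/(3 + 9) + (3 + 9)*(-46)**2) = (-2 + 2*sqrt(6)) + (1/12 + 12*2116) = (-2 + 2*sqrt(6)) + (1/12 + 25392) = (-2 + 2*sqrt(6)) + 304705/12 = 304681/12 + 2*sqrt(6)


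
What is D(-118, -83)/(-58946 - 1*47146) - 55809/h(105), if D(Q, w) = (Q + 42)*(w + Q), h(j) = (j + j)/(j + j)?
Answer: -493408642/8841 ≈ -55809.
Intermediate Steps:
h(j) = 1 (h(j) = (2*j)/((2*j)) = (2*j)*(1/(2*j)) = 1)
D(Q, w) = (42 + Q)*(Q + w)
D(-118, -83)/(-58946 - 1*47146) - 55809/h(105) = ((-118)² + 42*(-118) + 42*(-83) - 118*(-83))/(-58946 - 1*47146) - 55809/1 = (13924 - 4956 - 3486 + 9794)/(-58946 - 47146) - 55809*1 = 15276/(-106092) - 55809 = 15276*(-1/106092) - 55809 = -1273/8841 - 55809 = -493408642/8841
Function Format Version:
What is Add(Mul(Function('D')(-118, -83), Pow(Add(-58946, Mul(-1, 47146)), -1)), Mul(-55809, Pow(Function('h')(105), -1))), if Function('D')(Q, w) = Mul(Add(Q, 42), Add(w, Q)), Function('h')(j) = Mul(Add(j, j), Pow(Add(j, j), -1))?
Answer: Rational(-493408642, 8841) ≈ -55809.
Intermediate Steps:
Function('h')(j) = 1 (Function('h')(j) = Mul(Mul(2, j), Pow(Mul(2, j), -1)) = Mul(Mul(2, j), Mul(Rational(1, 2), Pow(j, -1))) = 1)
Function('D')(Q, w) = Mul(Add(42, Q), Add(Q, w))
Add(Mul(Function('D')(-118, -83), Pow(Add(-58946, Mul(-1, 47146)), -1)), Mul(-55809, Pow(Function('h')(105), -1))) = Add(Mul(Add(Pow(-118, 2), Mul(42, -118), Mul(42, -83), Mul(-118, -83)), Pow(Add(-58946, Mul(-1, 47146)), -1)), Mul(-55809, Pow(1, -1))) = Add(Mul(Add(13924, -4956, -3486, 9794), Pow(Add(-58946, -47146), -1)), Mul(-55809, 1)) = Add(Mul(15276, Pow(-106092, -1)), -55809) = Add(Mul(15276, Rational(-1, 106092)), -55809) = Add(Rational(-1273, 8841), -55809) = Rational(-493408642, 8841)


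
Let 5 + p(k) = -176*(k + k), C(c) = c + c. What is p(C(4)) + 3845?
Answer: 1024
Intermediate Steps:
C(c) = 2*c
p(k) = -5 - 352*k (p(k) = -5 - 176*(k + k) = -5 - 352*k)
p(C(4)) + 3845 = (-5 - 704*4) + 3845 = (-5 - 352*8) + 3845 = (-5 - 2816) + 3845 = -2821 + 3845 = 1024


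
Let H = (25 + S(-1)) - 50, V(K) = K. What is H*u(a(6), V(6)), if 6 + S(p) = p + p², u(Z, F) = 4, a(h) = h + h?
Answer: -124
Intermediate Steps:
a(h) = 2*h
S(p) = -6 + p + p² (S(p) = -6 + (p + p²) = -6 + p + p²)
H = -31 (H = (25 + (-6 - 1 + (-1)²)) - 50 = (25 + (-6 - 1 + 1)) - 50 = (25 - 6) - 50 = 19 - 50 = -31)
H*u(a(6), V(6)) = -31*4 = -124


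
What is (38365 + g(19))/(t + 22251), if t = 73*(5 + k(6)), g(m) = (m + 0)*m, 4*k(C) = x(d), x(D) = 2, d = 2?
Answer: 4556/2665 ≈ 1.7096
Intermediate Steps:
k(C) = 1/2 (k(C) = (1/4)*2 = 1/2)
g(m) = m**2 (g(m) = m*m = m**2)
t = 803/2 (t = 73*(5 + 1/2) = 73*(11/2) = 803/2 ≈ 401.50)
(38365 + g(19))/(t + 22251) = (38365 + 19**2)/(803/2 + 22251) = (38365 + 361)/(45305/2) = 38726*(2/45305) = 4556/2665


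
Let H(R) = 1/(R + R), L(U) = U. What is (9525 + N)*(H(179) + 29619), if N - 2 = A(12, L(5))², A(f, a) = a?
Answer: 50642807928/179 ≈ 2.8292e+8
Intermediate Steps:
H(R) = 1/(2*R)
N = 27 (N = 2 + 5² = 2 + 25 = 27)
(9525 + N)*(H(179) + 29619) = (9525 + 27)*((½)/179 + 29619) = 9552*((½)*(1/179) + 29619) = 9552*(1/358 + 29619) = 9552*(10603603/358) = 50642807928/179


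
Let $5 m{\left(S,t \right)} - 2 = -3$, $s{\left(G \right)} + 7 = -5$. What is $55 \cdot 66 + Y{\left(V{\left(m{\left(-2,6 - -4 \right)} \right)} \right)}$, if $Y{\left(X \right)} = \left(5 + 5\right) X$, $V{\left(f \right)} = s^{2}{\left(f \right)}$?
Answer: $5070$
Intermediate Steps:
$s{\left(G \right)} = -12$ ($s{\left(G \right)} = -7 - 5 = -12$)
$m{\left(S,t \right)} = - \frac{1}{5}$ ($m{\left(S,t \right)} = \frac{2}{5} + \frac{1}{5} \left(-3\right) = \frac{2}{5} - \frac{3}{5} = - \frac{1}{5}$)
$V{\left(f \right)} = 144$ ($V{\left(f \right)} = \left(-12\right)^{2} = 144$)
$Y{\left(X \right)} = 10 X$
$55 \cdot 66 + Y{\left(V{\left(m{\left(-2,6 - -4 \right)} \right)} \right)} = 55 \cdot 66 + 10 \cdot 144 = 3630 + 1440 = 5070$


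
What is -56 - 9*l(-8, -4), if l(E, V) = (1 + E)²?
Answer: -497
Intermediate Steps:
-56 - 9*l(-8, -4) = -56 - 9*(1 - 8)² = -56 - 9*(-7)² = -56 - 9*49 = -56 - 441 = -497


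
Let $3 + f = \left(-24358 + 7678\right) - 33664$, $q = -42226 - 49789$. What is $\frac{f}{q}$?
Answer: $\frac{4577}{8365} \approx 0.54716$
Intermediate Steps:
$q = -92015$
$f = -50347$ ($f = -3 + \left(\left(-24358 + 7678\right) - 33664\right) = -3 - 50344 = -50347$)
$\frac{f}{q} = - \frac{50347}{-92015} = \left(-50347\right) \left(- \frac{1}{92015}\right) = \frac{4577}{8365}$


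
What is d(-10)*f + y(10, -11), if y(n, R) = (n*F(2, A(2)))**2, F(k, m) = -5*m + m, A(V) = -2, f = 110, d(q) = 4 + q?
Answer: 5740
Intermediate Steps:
F(k, m) = -4*m
y(n, R) = 64*n**2 (y(n, R) = (n*(-4*(-2)))**2 = (n*8)**2 = (8*n)**2 = 64*n**2)
d(-10)*f + y(10, -11) = (4 - 10)*110 + 64*10**2 = -6*110 + 64*100 = -660 + 6400 = 5740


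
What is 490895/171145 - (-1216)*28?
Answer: 1165527171/34229 ≈ 34051.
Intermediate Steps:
490895/171145 - (-1216)*28 = 490895*(1/171145) - 1*(-34048) = 98179/34229 + 34048 = 1165527171/34229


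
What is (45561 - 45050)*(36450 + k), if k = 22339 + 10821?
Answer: 35570710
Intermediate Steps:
k = 33160
(45561 - 45050)*(36450 + k) = (45561 - 45050)*(36450 + 33160) = 511*69610 = 35570710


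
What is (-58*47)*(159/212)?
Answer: -4089/2 ≈ -2044.5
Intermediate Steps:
(-58*47)*(159/212) = -433434/212 = -2726*¾ = -4089/2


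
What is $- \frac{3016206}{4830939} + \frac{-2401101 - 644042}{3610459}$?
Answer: $- \frac{2844532019759}{1937989687889} \approx -1.4678$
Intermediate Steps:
$- \frac{3016206}{4830939} + \frac{-2401101 - 644042}{3610459} = \left(-3016206\right) \frac{1}{4830939} + \left(-2401101 - 644042\right) \frac{1}{3610459} = - \frac{335134}{536771} - \frac{3045143}{3610459} = - \frac{2844532019759}{1937989687889}$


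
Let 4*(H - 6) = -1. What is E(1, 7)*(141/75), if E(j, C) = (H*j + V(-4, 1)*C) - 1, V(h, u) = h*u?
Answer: -4371/100 ≈ -43.710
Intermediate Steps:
H = 23/4 (H = 6 + (¼)*(-1) = 6 - ¼ = 23/4 ≈ 5.7500)
E(j, C) = -1 - 4*C + 23*j/4 (E(j, C) = (23*j/4 + (-4*1)*C) - 1 = (23*j/4 - 4*C) - 1 = (-4*C + 23*j/4) - 1 = -1 - 4*C + 23*j/4)
E(1, 7)*(141/75) = (-1 - 4*7 + (23/4)*1)*(141/75) = (-1 - 28 + 23/4)*(141*(1/75)) = -93/4*47/25 = -4371/100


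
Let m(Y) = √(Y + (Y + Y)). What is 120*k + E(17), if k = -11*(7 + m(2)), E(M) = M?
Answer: -9223 - 1320*√6 ≈ -12456.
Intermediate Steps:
m(Y) = √3*√Y (m(Y) = √(Y + 2*Y) = √(3*Y) = √3*√Y)
k = -77 - 11*√6 (k = -11*(7 + √3*√2) = -11*(7 + √6) = -77 - 11*√6 ≈ -103.94)
120*k + E(17) = 120*(-77 - 11*√6) + 17 = (-9240 - 1320*√6) + 17 = -9223 - 1320*√6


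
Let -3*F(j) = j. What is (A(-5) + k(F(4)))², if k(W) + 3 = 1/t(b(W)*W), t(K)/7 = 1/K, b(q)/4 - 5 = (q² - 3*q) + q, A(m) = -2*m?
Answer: 1369/35721 ≈ 0.038325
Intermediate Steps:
F(j) = -j/3
b(q) = 20 - 8*q + 4*q² (b(q) = 20 + 4*((q² - 3*q) + q) = 20 + 4*(q² - 2*q) = 20 + (-8*q + 4*q²) = 20 - 8*q + 4*q²)
t(K) = 7/K
k(W) = -3 + W*(20 - 8*W + 4*W²)/7 (k(W) = -3 + 1/(7/(((20 - 8*W + 4*W²)*W))) = -3 + 1/(7/((W*(20 - 8*W + 4*W²)))) = -3 + 1/(7*(1/(W*(20 - 8*W + 4*W²)))) = -3 + 1/(7/(W*(20 - 8*W + 4*W²))) = -3 + W*(20 - 8*W + 4*W²)/7)
(A(-5) + k(F(4)))² = (-2*(-5) + (-3 + 4*(-⅓*4)*(5 + (-⅓*4)² - (-2)*4/3)/7))² = (10 + (-3 + (4/7)*(-4/3)*(5 + (-4/3)² - 2*(-4/3))))² = (10 + (-3 + (4/7)*(-4/3)*(5 + 16/9 + 8/3)))² = (10 + (-3 + (4/7)*(-4/3)*(85/9)))² = (10 + (-3 - 1360/189))² = (10 - 1927/189)² = (-37/189)² = 1369/35721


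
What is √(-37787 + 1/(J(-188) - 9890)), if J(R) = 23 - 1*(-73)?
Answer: I*√3624621098926/9794 ≈ 194.39*I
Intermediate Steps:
J(R) = 96 (J(R) = 23 + 73 = 96)
√(-37787 + 1/(J(-188) - 9890)) = √(-37787 + 1/(96 - 9890)) = √(-37787 + 1/(-9794)) = √(-37787 - 1/9794) = √(-370085879/9794) = I*√3624621098926/9794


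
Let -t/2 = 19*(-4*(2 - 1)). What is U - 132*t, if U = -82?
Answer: -20146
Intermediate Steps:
t = 152 (t = -38*(-4*(2 - 1)) = -38*(-4*1) = -38*(-4) = -2*(-76) = 152)
U - 132*t = -82 - 132*152 = -82 - 20064 = -20146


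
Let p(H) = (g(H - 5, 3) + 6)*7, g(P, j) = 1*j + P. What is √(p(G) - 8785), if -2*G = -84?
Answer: I*√8463 ≈ 91.995*I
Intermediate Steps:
G = 42 (G = -½*(-84) = 42)
g(P, j) = P + j (g(P, j) = j + P = P + j)
p(H) = 28 + 7*H (p(H) = (((H - 5) + 3) + 6)*7 = (((-5 + H) + 3) + 6)*7 = ((-2 + H) + 6)*7 = (4 + H)*7 = 28 + 7*H)
√(p(G) - 8785) = √((28 + 7*42) - 8785) = √((28 + 294) - 8785) = √(322 - 8785) = √(-8463) = I*√8463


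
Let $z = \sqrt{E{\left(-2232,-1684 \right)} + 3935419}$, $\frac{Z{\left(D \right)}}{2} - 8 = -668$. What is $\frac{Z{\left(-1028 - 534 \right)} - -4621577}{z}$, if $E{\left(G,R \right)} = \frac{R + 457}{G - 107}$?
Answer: $\frac{4620257 \sqrt{5382592330213}}{4602473134} \approx 2329.0$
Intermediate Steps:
$Z{\left(D \right)} = -1320$ ($Z{\left(D \right)} = 16 + 2 \left(-668\right) = 16 - 1336 = -1320$)
$E{\left(G,R \right)} = \frac{457 + R}{-107 + G}$
$z = \frac{2 \sqrt{5382592330213}}{2339}$ ($z = \sqrt{\frac{457 - 1684}{-107 - 2232} + 3935419} = \sqrt{\frac{1}{-2339} \left(-1227\right) + 3935419} = \sqrt{\left(- \frac{1}{2339}\right) \left(-1227\right) + 3935419} = \sqrt{\frac{1227}{2339} + 3935419} = \sqrt{\frac{9204946268}{2339}} = \frac{2 \sqrt{5382592330213}}{2339} \approx 1983.8$)
$\frac{Z{\left(-1028 - 534 \right)} - -4621577}{z} = \frac{-1320 - -4621577}{\frac{2}{2339} \sqrt{5382592330213}} = \left(-1320 + 4621577\right) \frac{\sqrt{5382592330213}}{4602473134} = 4620257 \frac{\sqrt{5382592330213}}{4602473134} = \frac{4620257 \sqrt{5382592330213}}{4602473134}$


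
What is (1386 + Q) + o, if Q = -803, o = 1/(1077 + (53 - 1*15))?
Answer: 650046/1115 ≈ 583.00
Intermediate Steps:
o = 1/1115 (o = 1/(1077 + (53 - 15)) = 1/(1077 + 38) = 1/1115 ≈ 0.00089686)
(1386 + Q) + o = (1386 - 803) + 1/1115 = 583 + 1/1115 = 650046/1115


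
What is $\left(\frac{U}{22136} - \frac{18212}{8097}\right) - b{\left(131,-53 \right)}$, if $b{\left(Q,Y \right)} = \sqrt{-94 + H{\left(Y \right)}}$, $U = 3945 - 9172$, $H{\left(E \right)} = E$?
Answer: $- \frac{445463851}{179235192} - 7 i \sqrt{3} \approx -2.4854 - 12.124 i$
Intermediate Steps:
$U = -5227$
$b{\left(Q,Y \right)} = \sqrt{-94 + Y}$
$\left(\frac{U}{22136} - \frac{18212}{8097}\right) - b{\left(131,-53 \right)} = \left(- \frac{5227}{22136} - \frac{18212}{8097}\right) - \sqrt{-94 - 53} = \left(\left(-5227\right) \frac{1}{22136} - \frac{18212}{8097}\right) - \sqrt{-147} = \left(- \frac{5227}{22136} - \frac{18212}{8097}\right) - 7 i \sqrt{3} = - \frac{445463851}{179235192} - 7 i \sqrt{3}$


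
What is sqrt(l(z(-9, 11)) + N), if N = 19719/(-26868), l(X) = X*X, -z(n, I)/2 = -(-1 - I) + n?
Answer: sqrt(707172477)/4478 ≈ 5.9385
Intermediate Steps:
z(n, I) = -2 - 2*I - 2*n (z(n, I) = -2*(-(-1 - I) + n) = -2*((1 + I) + n) = -2*(1 + I + n) = -2 - 2*I - 2*n)
l(X) = X**2
N = -6573/8956 (N = 19719*(-1/26868) = -6573/8956 ≈ -0.73392)
sqrt(l(z(-9, 11)) + N) = sqrt((-2 - 2*11 - 2*(-9))**2 - 6573/8956) = sqrt((-2 - 22 + 18)**2 - 6573/8956) = sqrt((-6)**2 - 6573/8956) = sqrt(36 - 6573/8956) = sqrt(315843/8956) = sqrt(707172477)/4478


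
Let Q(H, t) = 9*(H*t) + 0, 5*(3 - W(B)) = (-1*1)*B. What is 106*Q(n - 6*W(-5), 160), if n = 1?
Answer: -1679040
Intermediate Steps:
W(B) = 3 + B/5 (W(B) = 3 - (-1*1)*B/5 = 3 - (-1)*B/5 = 3 + B/5)
Q(H, t) = 9*H*t (Q(H, t) = 9*H*t + 0 = 9*H*t)
106*Q(n - 6*W(-5), 160) = 106*(9*(1 - 6*(3 + (⅕)*(-5)))*160) = 106*(9*(1 - 6*(3 - 1))*160) = 106*(9*(1 - 6*2)*160) = 106*(9*(1 - 12)*160) = 106*(9*(-11)*160) = 106*(-15840) = -1679040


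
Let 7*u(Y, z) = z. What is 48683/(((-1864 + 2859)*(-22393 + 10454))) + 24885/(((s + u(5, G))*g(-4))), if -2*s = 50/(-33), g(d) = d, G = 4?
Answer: -68287472420399/14587786540 ≈ -4681.1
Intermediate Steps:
u(Y, z) = z/7
s = 25/33 (s = -25/(-33) = -25*(-1)/33 = -½*(-50/33) = 25/33 ≈ 0.75758)
48683/(((-1864 + 2859)*(-22393 + 10454))) + 24885/(((s + u(5, G))*g(-4))) = 48683/(((-1864 + 2859)*(-22393 + 10454))) + 24885/(((25/33 + (⅐)*4)*(-4))) = 48683/((995*(-11939))) + 24885/(((25/33 + 4/7)*(-4))) = 48683/(-11879305) + 24885/(((307/231)*(-4))) = 48683*(-1/11879305) + 24885/(-1228/231) = -48683/11879305 + 24885*(-231/1228) = -48683/11879305 - 5748435/1228 = -68287472420399/14587786540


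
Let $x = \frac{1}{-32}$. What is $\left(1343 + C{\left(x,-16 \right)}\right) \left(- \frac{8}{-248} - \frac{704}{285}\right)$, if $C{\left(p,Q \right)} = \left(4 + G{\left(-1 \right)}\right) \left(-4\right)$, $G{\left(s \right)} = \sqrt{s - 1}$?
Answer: $- \frac{28582253}{8835} + \frac{86156 i \sqrt{2}}{8835} \approx -3235.1 + 13.791 i$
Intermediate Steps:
$x = - \frac{1}{32} \approx -0.03125$
$G{\left(s \right)} = \sqrt{-1 + s}$
$C{\left(p,Q \right)} = -16 - 4 i \sqrt{2}$ ($C{\left(p,Q \right)} = \left(4 + \sqrt{-1 - 1}\right) \left(-4\right) = \left(4 + \sqrt{-2}\right) \left(-4\right) = \left(4 + i \sqrt{2}\right) \left(-4\right) = -16 - 4 i \sqrt{2}$)
$\left(1343 + C{\left(x,-16 \right)}\right) \left(- \frac{8}{-248} - \frac{704}{285}\right) = \left(1343 - \left(16 + 4 i \sqrt{2}\right)\right) \left(- \frac{8}{-248} - \frac{704}{285}\right) = \left(1327 - 4 i \sqrt{2}\right) \left(\left(-8\right) \left(- \frac{1}{248}\right) - \frac{704}{285}\right) = \left(1327 - 4 i \sqrt{2}\right) \left(\frac{1}{31} - \frac{704}{285}\right) = \left(1327 - 4 i \sqrt{2}\right) \left(- \frac{21539}{8835}\right) = - \frac{28582253}{8835} + \frac{86156 i \sqrt{2}}{8835}$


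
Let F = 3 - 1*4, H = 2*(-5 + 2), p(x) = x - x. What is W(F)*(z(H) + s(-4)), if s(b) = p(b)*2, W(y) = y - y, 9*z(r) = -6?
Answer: 0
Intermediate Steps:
p(x) = 0
H = -6 (H = 2*(-3) = -6)
z(r) = -2/3 (z(r) = (1/9)*(-6) = -2/3)
F = -1 (F = 3 - 4 = -1)
W(y) = 0
s(b) = 0 (s(b) = 0*2 = 0)
W(F)*(z(H) + s(-4)) = 0*(-2/3 + 0) = 0*(-2/3) = 0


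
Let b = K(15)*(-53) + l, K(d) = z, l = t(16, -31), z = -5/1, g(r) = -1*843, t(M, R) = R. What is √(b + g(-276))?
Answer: I*√609 ≈ 24.678*I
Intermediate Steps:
g(r) = -843
z = -5 (z = -5*1 = -5)
l = -31
K(d) = -5
b = 234 (b = -5*(-53) - 31 = 265 - 31 = 234)
√(b + g(-276)) = √(234 - 843) = √(-609) = I*√609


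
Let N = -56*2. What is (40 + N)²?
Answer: 5184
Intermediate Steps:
N = -112
(40 + N)² = (40 - 112)² = (-72)² = 5184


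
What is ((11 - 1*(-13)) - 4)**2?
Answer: 400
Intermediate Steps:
((11 - 1*(-13)) - 4)**2 = ((11 + 13) - 4)**2 = (24 - 4)**2 = 20**2 = 400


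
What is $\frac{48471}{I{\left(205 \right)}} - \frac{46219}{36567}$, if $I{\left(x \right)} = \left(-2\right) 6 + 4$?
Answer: $- \frac{1772808809}{292536} \approx -6060.1$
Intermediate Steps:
$I{\left(x \right)} = -8$ ($I{\left(x \right)} = -12 + 4 = -8$)
$\frac{48471}{I{\left(205 \right)}} - \frac{46219}{36567} = \frac{48471}{-8} - \frac{46219}{36567} = 48471 \left(- \frac{1}{8}\right) - \frac{46219}{36567} = - \frac{48471}{8} - \frac{46219}{36567} = - \frac{1772808809}{292536}$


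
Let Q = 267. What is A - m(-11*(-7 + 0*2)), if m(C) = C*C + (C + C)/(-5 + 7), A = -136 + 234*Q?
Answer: 56336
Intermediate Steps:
A = 62342 (A = -136 + 234*267 = -136 + 62478 = 62342)
m(C) = C + C**2 (m(C) = C**2 + (2*C)/2 = C**2 + (2*C)*(1/2) = C**2 + C = C + C**2)
A - m(-11*(-7 + 0*2)) = 62342 - (-11*(-7 + 0*2))*(1 - 11*(-7 + 0*2)) = 62342 - (-11*(-7 + 0))*(1 - 11*(-7 + 0)) = 62342 - (-11*(-7))*(1 - 11*(-7)) = 62342 - 77*(1 + 77) = 62342 - 77*78 = 62342 - 1*6006 = 62342 - 6006 = 56336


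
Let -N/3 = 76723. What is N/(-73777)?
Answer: 230169/73777 ≈ 3.1198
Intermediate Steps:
N = -230169 (N = -3*76723 = -230169)
N/(-73777) = -230169/(-73777) = -230169*(-1/73777) = 230169/73777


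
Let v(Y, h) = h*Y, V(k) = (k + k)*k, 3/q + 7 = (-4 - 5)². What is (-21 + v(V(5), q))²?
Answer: 492804/1369 ≈ 359.97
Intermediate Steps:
q = 3/74 (q = 3/(-7 + (-4 - 5)²) = 3/(-7 + (-9)²) = 3/(-7 + 81) = 3/74 ≈ 0.040541)
V(k) = 2*k² (V(k) = (2*k)*k = 2*k²)
v(Y, h) = Y*h
(-21 + v(V(5), q))² = (-21 + (2*5²)*(3/74))² = (-21 + (2*25)*(3/74))² = (-21 + 50*(3/74))² = (-21 + 75/37)² = (-702/37)² = 492804/1369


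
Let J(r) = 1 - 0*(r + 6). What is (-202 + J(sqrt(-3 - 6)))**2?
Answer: 40401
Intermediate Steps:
J(r) = 1 (J(r) = 1 - 0*(6 + r) = 1 - 1*0 = 1 + 0 = 1)
(-202 + J(sqrt(-3 - 6)))**2 = (-202 + 1)**2 = (-201)**2 = 40401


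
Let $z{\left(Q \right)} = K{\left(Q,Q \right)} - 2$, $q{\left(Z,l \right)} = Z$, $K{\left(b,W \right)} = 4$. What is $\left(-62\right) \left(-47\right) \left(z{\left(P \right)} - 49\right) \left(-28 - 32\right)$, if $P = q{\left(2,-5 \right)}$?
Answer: $8217480$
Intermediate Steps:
$P = 2$
$z{\left(Q \right)} = 2$ ($z{\left(Q \right)} = 4 - 2 = 2$)
$\left(-62\right) \left(-47\right) \left(z{\left(P \right)} - 49\right) \left(-28 - 32\right) = \left(-62\right) \left(-47\right) \left(2 - 49\right) \left(-28 - 32\right) = 2914 \left(\left(-47\right) \left(-60\right)\right) = 2914 \cdot 2820 = 8217480$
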